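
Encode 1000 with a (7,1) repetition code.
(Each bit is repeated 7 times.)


Each bit -> 7 copies

1111111000000000000000000000


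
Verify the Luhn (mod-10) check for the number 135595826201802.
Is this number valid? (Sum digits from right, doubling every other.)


Luhn sum = 57
57 mod 10 = 7

Invalid (Luhn sum mod 10 = 7)


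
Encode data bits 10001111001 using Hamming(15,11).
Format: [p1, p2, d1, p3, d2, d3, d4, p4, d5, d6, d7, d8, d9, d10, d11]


Parity bits: p1=0, p2=0, p3=0, p4=1

001000011111001


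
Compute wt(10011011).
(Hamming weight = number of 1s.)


Counting 1s in 10011011

5


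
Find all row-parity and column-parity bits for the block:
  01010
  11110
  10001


Row parities: 000
Column parities: 00101

Row P: 000, Col P: 00101, Corner: 0


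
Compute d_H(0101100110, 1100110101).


XOR: 1001010011
Count of 1s: 5

5


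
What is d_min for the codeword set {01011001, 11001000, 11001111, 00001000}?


Comparing all pairs, minimum distance: 2
Can detect 1 errors, correct 0 errors

2


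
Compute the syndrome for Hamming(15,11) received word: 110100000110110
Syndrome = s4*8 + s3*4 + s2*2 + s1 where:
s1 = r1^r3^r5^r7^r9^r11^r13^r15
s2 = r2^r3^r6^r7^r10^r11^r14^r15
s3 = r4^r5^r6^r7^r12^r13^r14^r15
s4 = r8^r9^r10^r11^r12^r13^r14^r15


s1=1, s2=0, s3=1, s4=0

Syndrome = 5 (error at position 5)


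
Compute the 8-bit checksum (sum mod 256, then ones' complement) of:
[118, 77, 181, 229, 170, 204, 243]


Sum = 1222 mod 256 = 198
Complement = 57

57


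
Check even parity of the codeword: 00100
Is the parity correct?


Number of 1s: 1

No, parity error (1 ones)


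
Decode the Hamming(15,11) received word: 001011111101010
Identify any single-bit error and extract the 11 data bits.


Syndrome = 14: error at position 14

Data: 11111101000 (corrected bit 14)


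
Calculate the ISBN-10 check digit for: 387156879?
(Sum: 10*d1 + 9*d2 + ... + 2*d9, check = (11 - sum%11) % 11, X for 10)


Weighted sum: 296
296 mod 11 = 10

Check digit: 1


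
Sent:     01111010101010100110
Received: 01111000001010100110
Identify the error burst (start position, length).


XOR: 00000010100000000000

Burst at position 6, length 3


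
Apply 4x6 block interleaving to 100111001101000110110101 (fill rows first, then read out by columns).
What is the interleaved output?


Matrix:
  100111
  001101
  000110
  110101
Read columns: 100100010100111110101101

100100010100111110101101


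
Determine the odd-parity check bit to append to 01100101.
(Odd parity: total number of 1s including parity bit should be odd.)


Number of 1s in data: 4
Parity bit: 1

1


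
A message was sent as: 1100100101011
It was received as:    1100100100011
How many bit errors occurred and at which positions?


XOR: 0000000001000

1 error(s) at position(s): 9


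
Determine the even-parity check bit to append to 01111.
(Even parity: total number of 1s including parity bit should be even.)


Number of 1s in data: 4
Parity bit: 0

0


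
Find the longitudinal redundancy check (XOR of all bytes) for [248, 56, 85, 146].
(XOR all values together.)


XOR chain: 248 ^ 56 ^ 85 ^ 146 = 7

7


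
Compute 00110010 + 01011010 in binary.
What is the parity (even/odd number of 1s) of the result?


00110010 = 50
01011010 = 90
Sum = 140 = 10001100
1s count = 3

odd parity (3 ones in 10001100)


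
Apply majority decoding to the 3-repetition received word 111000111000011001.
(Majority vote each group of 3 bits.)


Groups: 111, 000, 111, 000, 011, 001
Majority votes: 101010

101010


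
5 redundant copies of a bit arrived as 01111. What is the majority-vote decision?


Ones: 4 out of 5
Threshold: 3

1 (4/5 voted 1)


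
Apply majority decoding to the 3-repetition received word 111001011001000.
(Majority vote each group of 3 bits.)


Groups: 111, 001, 011, 001, 000
Majority votes: 10100

10100


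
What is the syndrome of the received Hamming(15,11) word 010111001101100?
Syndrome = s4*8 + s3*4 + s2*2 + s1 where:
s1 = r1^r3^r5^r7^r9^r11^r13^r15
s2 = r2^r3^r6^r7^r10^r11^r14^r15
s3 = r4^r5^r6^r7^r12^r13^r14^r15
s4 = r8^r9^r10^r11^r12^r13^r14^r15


s1=1, s2=1, s3=1, s4=0

Syndrome = 7 (error at position 7)


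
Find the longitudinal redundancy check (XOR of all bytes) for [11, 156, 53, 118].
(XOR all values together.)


XOR chain: 11 ^ 156 ^ 53 ^ 118 = 212

212


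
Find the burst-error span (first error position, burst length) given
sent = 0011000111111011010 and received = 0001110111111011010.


XOR: 0010110000000000000

Burst at position 2, length 4


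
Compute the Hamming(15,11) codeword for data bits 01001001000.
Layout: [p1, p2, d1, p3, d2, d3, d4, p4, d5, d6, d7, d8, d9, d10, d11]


Parity bits: p1=0, p2=0, p3=0, p4=0

000010001001000


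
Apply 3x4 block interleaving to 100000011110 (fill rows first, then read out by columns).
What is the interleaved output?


Matrix:
  1000
  0001
  1110
Read columns: 101001001010

101001001010


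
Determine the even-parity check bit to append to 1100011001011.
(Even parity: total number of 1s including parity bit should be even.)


Number of 1s in data: 7
Parity bit: 1

1


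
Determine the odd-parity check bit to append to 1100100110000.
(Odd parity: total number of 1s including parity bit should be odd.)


Number of 1s in data: 5
Parity bit: 0

0


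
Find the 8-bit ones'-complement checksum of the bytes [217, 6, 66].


Sum = 289 mod 256 = 33
Complement = 222

222


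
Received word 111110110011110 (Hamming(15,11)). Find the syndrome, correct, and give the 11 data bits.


Syndrome = 10: error at position 10

Data: 11010111110 (corrected bit 10)


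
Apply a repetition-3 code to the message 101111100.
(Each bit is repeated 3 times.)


Each bit -> 3 copies

111000111111111111111000000


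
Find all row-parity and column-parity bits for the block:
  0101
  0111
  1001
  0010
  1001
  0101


Row parities: 010100
Column parities: 0101

Row P: 010100, Col P: 0101, Corner: 0


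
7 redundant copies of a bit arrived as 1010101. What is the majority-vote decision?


Ones: 4 out of 7
Threshold: 4

1 (4/7 voted 1)


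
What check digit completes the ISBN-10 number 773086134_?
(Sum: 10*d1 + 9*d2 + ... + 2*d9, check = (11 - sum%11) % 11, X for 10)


Weighted sum: 256
256 mod 11 = 3

Check digit: 8


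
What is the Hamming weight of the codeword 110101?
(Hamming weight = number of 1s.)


Counting 1s in 110101

4


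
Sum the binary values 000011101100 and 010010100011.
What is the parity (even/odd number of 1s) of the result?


000011101100 = 236
010010100011 = 1187
Sum = 1423 = 10110001111
1s count = 7

odd parity (7 ones in 10110001111)


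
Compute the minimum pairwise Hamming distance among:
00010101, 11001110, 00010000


Comparing all pairs, minimum distance: 2
Can detect 1 errors, correct 0 errors

2


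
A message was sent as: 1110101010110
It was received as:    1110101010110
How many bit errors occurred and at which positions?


XOR: 0000000000000

0 errors (received matches sent)


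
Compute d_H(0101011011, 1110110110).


XOR: 1011101101
Count of 1s: 7

7


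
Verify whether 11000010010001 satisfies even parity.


Number of 1s: 5

No, parity error (5 ones)


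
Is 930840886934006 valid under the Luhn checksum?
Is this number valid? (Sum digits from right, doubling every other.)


Luhn sum = 73
73 mod 10 = 3

Invalid (Luhn sum mod 10 = 3)


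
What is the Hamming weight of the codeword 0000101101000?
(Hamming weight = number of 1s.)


Counting 1s in 0000101101000

4


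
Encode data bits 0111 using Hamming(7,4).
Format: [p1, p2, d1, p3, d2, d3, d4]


Parity bits: p1=0, p2=0, p3=1

0001111


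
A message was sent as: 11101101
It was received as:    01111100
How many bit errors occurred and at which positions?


XOR: 10010001

3 error(s) at position(s): 0, 3, 7


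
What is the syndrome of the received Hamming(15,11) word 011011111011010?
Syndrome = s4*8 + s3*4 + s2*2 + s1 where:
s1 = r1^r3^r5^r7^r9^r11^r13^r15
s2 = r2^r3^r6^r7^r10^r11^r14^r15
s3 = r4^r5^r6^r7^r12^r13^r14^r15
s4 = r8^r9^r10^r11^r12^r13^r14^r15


s1=1, s2=0, s3=1, s4=1

Syndrome = 13 (error at position 13)


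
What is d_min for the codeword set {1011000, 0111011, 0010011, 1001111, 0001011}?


Comparing all pairs, minimum distance: 2
Can detect 1 errors, correct 0 errors

2


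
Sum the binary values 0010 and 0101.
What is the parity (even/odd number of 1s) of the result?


0010 = 2
0101 = 5
Sum = 7 = 111
1s count = 3

odd parity (3 ones in 111)


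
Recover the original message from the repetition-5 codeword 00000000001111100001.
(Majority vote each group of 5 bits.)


Groups: 00000, 00000, 11111, 00001
Majority votes: 0010

0010


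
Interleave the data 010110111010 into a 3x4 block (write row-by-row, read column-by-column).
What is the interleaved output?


Matrix:
  0101
  1011
  1010
Read columns: 011100011110

011100011110


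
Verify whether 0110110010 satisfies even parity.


Number of 1s: 5

No, parity error (5 ones)


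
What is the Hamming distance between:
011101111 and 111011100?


XOR: 100110011
Count of 1s: 5

5


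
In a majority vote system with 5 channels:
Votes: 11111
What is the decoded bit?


Ones: 5 out of 5
Threshold: 3

1 (5/5 voted 1)


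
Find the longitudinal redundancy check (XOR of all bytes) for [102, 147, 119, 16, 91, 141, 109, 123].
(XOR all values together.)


XOR chain: 102 ^ 147 ^ 119 ^ 16 ^ 91 ^ 141 ^ 109 ^ 123 = 82

82


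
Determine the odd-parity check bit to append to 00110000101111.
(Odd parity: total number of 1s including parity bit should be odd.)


Number of 1s in data: 7
Parity bit: 0

0


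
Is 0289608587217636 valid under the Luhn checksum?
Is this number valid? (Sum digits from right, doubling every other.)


Luhn sum = 75
75 mod 10 = 5

Invalid (Luhn sum mod 10 = 5)


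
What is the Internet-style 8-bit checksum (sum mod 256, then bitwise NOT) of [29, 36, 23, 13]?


Sum = 101 mod 256 = 101
Complement = 154

154


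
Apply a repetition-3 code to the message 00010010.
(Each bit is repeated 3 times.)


Each bit -> 3 copies

000000000111000000111000


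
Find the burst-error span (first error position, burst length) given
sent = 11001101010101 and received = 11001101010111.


XOR: 00000000000010

Burst at position 12, length 1


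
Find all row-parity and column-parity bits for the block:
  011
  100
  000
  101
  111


Row parities: 01001
Column parities: 101

Row P: 01001, Col P: 101, Corner: 0


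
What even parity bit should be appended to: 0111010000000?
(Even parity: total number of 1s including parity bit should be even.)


Number of 1s in data: 4
Parity bit: 0

0


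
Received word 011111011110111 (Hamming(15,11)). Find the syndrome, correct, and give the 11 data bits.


Syndrome = 10: error at position 10

Data: 11101010111 (corrected bit 10)


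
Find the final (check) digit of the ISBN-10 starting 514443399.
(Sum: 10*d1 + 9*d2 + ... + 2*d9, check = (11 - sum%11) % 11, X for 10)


Weighted sum: 215
215 mod 11 = 6

Check digit: 5


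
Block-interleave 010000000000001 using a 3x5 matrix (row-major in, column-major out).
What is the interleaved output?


Matrix:
  01000
  00000
  00001
Read columns: 000100000000001

000100000000001


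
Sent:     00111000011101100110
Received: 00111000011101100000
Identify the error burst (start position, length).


XOR: 00000000000000000110

Burst at position 17, length 2


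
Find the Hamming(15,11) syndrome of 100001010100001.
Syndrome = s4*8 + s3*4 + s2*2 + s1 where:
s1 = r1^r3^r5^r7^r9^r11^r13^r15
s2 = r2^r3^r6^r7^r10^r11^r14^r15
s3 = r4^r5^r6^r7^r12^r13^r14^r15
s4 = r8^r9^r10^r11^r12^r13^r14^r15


s1=0, s2=1, s3=0, s4=1

Syndrome = 10 (error at position 10)


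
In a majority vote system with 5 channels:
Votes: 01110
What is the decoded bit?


Ones: 3 out of 5
Threshold: 3

1 (3/5 voted 1)


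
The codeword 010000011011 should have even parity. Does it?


Number of 1s: 5

No, parity error (5 ones)


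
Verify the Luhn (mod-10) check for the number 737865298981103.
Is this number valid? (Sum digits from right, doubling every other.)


Luhn sum = 76
76 mod 10 = 6

Invalid (Luhn sum mod 10 = 6)


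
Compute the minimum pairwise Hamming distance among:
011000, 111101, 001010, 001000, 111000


Comparing all pairs, minimum distance: 1
Can detect 0 errors, correct 0 errors

1


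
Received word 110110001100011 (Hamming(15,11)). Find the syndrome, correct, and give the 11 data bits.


Syndrome = 0: no error detected

Data: 01001100011 (no errors)


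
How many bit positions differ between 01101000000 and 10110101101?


XOR: 11011101101
Count of 1s: 8

8


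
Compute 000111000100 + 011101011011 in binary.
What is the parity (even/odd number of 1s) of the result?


000111000100 = 452
011101011011 = 1883
Sum = 2335 = 100100011111
1s count = 7

odd parity (7 ones in 100100011111)


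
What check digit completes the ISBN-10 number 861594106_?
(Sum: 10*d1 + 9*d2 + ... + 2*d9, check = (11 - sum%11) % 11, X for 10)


Weighted sum: 267
267 mod 11 = 3

Check digit: 8


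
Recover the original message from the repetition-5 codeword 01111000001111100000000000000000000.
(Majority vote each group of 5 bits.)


Groups: 01111, 00000, 11111, 00000, 00000, 00000, 00000
Majority votes: 1010000

1010000


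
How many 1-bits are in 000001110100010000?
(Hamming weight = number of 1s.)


Counting 1s in 000001110100010000

5


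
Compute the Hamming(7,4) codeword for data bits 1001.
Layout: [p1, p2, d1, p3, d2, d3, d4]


Parity bits: p1=0, p2=0, p3=1

0011001


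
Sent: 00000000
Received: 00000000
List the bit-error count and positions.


XOR: 00000000

0 errors (received matches sent)


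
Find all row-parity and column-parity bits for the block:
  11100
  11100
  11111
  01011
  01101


Row parities: 11111
Column parities: 11001

Row P: 11111, Col P: 11001, Corner: 1


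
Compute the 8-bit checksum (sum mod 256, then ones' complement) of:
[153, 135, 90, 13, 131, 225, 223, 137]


Sum = 1107 mod 256 = 83
Complement = 172

172


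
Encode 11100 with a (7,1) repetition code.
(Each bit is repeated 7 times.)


Each bit -> 7 copies

11111111111111111111100000000000000


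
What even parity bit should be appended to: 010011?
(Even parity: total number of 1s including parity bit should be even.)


Number of 1s in data: 3
Parity bit: 1

1


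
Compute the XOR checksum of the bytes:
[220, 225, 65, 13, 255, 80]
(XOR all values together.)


XOR chain: 220 ^ 225 ^ 65 ^ 13 ^ 255 ^ 80 = 222

222


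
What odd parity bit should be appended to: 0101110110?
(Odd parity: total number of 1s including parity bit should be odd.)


Number of 1s in data: 6
Parity bit: 1

1


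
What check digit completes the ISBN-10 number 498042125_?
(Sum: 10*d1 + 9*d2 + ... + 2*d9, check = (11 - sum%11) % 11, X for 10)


Weighted sum: 239
239 mod 11 = 8

Check digit: 3


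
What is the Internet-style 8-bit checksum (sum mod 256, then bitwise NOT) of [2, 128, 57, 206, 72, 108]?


Sum = 573 mod 256 = 61
Complement = 194

194


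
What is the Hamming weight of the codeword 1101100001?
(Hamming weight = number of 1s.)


Counting 1s in 1101100001

5


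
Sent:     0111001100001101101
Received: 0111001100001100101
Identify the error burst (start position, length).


XOR: 0000000000000001000

Burst at position 15, length 1


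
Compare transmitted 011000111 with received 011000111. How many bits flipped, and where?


XOR: 000000000

0 errors (received matches sent)


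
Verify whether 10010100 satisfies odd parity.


Number of 1s: 3

Yes, parity is correct (3 ones)


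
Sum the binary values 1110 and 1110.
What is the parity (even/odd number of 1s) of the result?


1110 = 14
1110 = 14
Sum = 28 = 11100
1s count = 3

odd parity (3 ones in 11100)


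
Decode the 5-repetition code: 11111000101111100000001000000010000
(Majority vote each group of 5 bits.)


Groups: 11111, 00010, 11111, 00000, 00100, 00000, 10000
Majority votes: 1010000

1010000


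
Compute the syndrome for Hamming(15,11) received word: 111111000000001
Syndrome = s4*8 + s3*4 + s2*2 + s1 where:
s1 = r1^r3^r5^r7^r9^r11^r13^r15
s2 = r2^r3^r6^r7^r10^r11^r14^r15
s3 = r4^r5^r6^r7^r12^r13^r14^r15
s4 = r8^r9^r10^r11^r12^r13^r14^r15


s1=0, s2=0, s3=0, s4=1

Syndrome = 8 (error at position 8)


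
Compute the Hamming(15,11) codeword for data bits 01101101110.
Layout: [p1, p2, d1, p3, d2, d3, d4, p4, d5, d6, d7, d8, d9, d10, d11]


Parity bits: p1=1, p2=1, p3=1, p4=1

110111011101110


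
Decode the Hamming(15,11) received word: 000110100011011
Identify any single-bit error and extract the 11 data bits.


Syndrome = 0: no error detected

Data: 01010011011 (no errors)


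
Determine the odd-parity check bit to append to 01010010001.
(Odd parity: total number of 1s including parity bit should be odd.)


Number of 1s in data: 4
Parity bit: 1

1


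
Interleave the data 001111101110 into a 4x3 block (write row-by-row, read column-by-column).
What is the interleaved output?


Matrix:
  001
  111
  101
  110
Read columns: 011101011110

011101011110


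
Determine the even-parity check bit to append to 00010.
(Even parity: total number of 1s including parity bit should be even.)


Number of 1s in data: 1
Parity bit: 1

1


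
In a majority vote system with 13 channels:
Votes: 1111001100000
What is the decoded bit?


Ones: 6 out of 13
Threshold: 7

0 (6/13 voted 1)


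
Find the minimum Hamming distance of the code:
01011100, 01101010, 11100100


Comparing all pairs, minimum distance: 4
Can detect 3 errors, correct 1 errors

4


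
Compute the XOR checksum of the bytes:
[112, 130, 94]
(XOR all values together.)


XOR chain: 112 ^ 130 ^ 94 = 172

172


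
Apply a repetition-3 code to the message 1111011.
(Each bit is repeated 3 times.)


Each bit -> 3 copies

111111111111000111111


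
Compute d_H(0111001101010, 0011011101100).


XOR: 0100010000110
Count of 1s: 4

4


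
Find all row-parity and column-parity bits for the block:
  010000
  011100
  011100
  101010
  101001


Row parities: 11111
Column parities: 010011

Row P: 11111, Col P: 010011, Corner: 1


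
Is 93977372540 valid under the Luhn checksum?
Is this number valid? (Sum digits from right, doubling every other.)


Luhn sum = 66
66 mod 10 = 6

Invalid (Luhn sum mod 10 = 6)


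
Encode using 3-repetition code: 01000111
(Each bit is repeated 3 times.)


Each bit -> 3 copies

000111000000000111111111


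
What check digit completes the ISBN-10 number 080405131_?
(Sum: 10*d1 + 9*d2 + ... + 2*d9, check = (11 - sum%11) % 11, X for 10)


Weighted sum: 140
140 mod 11 = 8

Check digit: 3


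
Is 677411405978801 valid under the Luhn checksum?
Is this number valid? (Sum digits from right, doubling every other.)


Luhn sum = 70
70 mod 10 = 0

Valid (Luhn sum mod 10 = 0)


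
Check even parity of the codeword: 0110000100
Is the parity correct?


Number of 1s: 3

No, parity error (3 ones)


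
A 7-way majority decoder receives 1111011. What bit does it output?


Ones: 6 out of 7
Threshold: 4

1 (6/7 voted 1)


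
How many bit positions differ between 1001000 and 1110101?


XOR: 0111101
Count of 1s: 5

5


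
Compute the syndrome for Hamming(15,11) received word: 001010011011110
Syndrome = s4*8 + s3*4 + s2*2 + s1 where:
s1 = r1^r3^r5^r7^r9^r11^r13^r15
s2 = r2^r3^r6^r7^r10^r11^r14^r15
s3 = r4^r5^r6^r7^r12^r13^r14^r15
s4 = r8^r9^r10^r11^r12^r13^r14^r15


s1=1, s2=1, s3=0, s4=0

Syndrome = 3 (error at position 3)


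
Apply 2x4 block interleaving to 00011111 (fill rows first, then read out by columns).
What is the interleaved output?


Matrix:
  0001
  1111
Read columns: 01010111

01010111


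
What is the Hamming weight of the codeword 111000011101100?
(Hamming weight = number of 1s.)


Counting 1s in 111000011101100

8


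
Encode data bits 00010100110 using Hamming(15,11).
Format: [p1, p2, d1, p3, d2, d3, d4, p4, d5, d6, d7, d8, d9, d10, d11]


Parity bits: p1=0, p2=1, p3=1, p4=1

010100110100110


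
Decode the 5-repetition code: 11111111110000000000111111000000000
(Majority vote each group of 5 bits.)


Groups: 11111, 11111, 00000, 00000, 11111, 10000, 00000
Majority votes: 1100100

1100100


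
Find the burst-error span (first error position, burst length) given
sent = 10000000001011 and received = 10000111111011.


XOR: 00000111110000

Burst at position 5, length 5


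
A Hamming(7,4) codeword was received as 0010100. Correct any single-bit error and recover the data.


Syndrome = 6: error at position 6

Data: 1110 (corrected bit 6)


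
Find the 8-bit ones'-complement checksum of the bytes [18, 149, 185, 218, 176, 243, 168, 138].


Sum = 1295 mod 256 = 15
Complement = 240

240


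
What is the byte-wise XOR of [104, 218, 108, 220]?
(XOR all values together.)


XOR chain: 104 ^ 218 ^ 108 ^ 220 = 2

2


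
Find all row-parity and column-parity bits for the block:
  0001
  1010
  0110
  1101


Row parities: 1001
Column parities: 0000

Row P: 1001, Col P: 0000, Corner: 0


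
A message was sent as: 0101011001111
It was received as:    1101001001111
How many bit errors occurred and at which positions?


XOR: 1000010000000

2 error(s) at position(s): 0, 5


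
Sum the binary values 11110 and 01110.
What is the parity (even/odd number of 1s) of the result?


11110 = 30
01110 = 14
Sum = 44 = 101100
1s count = 3

odd parity (3 ones in 101100)


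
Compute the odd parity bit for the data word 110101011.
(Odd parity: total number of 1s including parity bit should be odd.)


Number of 1s in data: 6
Parity bit: 1

1


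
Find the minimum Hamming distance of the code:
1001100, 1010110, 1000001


Comparing all pairs, minimum distance: 3
Can detect 2 errors, correct 1 errors

3


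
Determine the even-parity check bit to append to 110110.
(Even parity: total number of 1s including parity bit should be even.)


Number of 1s in data: 4
Parity bit: 0

0


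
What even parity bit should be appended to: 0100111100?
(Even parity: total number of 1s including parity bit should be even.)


Number of 1s in data: 5
Parity bit: 1

1


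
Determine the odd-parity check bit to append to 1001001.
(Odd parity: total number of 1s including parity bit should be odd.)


Number of 1s in data: 3
Parity bit: 0

0


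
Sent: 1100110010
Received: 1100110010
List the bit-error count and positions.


XOR: 0000000000

0 errors (received matches sent)


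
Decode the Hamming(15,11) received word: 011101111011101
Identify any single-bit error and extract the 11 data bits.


Syndrome = 0: no error detected

Data: 10111011101 (no errors)


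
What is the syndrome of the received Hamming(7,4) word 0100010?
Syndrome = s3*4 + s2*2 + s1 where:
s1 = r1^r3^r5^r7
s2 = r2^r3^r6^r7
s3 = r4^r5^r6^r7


s1=0, s2=0, s3=1

Syndrome = 4 (error at position 4)


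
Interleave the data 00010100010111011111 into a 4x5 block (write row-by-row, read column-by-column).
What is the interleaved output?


Matrix:
  00010
  10001
  01110
  11111
Read columns: 01010011001110110101

01010011001110110101


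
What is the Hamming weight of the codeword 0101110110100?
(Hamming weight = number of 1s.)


Counting 1s in 0101110110100

7


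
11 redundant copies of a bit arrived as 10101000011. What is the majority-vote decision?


Ones: 5 out of 11
Threshold: 6

0 (5/11 voted 1)


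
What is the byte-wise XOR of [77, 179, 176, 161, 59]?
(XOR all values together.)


XOR chain: 77 ^ 179 ^ 176 ^ 161 ^ 59 = 212

212


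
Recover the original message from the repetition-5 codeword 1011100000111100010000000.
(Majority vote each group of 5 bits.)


Groups: 10111, 00000, 11110, 00100, 00000
Majority votes: 10100

10100


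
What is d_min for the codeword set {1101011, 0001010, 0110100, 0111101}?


Comparing all pairs, minimum distance: 2
Can detect 1 errors, correct 0 errors

2


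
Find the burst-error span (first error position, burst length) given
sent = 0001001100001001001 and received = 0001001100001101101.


XOR: 0000000000000100100

Burst at position 13, length 4


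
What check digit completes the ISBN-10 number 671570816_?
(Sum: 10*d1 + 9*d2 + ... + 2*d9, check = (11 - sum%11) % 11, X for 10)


Weighted sum: 255
255 mod 11 = 2

Check digit: 9


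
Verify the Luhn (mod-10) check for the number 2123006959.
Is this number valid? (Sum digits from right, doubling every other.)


Luhn sum = 34
34 mod 10 = 4

Invalid (Luhn sum mod 10 = 4)


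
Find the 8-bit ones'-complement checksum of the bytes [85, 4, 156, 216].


Sum = 461 mod 256 = 205
Complement = 50

50


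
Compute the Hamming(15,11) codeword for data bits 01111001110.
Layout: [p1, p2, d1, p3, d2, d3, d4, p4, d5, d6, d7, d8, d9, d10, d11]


Parity bits: p1=0, p2=1, p3=0, p4=0

010011101001110


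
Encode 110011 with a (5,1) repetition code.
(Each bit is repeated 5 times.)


Each bit -> 5 copies

111111111100000000001111111111


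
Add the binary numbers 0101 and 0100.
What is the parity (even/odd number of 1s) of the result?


0101 = 5
0100 = 4
Sum = 9 = 1001
1s count = 2

even parity (2 ones in 1001)


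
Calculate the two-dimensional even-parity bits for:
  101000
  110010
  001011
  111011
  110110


Row parities: 01110
Column parities: 011100

Row P: 01110, Col P: 011100, Corner: 1


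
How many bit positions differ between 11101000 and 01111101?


XOR: 10010101
Count of 1s: 4

4


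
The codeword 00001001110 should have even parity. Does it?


Number of 1s: 4

Yes, parity is correct (4 ones)


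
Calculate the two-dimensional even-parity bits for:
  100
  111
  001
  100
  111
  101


Row parities: 111110
Column parities: 100

Row P: 111110, Col P: 100, Corner: 1


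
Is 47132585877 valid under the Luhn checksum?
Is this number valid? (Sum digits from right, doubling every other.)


Luhn sum = 48
48 mod 10 = 8

Invalid (Luhn sum mod 10 = 8)


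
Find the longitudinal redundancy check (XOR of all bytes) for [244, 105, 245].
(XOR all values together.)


XOR chain: 244 ^ 105 ^ 245 = 104

104


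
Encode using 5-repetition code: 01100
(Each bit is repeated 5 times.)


Each bit -> 5 copies

0000011111111110000000000


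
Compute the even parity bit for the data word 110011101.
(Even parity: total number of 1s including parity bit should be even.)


Number of 1s in data: 6
Parity bit: 0

0


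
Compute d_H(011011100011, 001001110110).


XOR: 010010010101
Count of 1s: 5

5


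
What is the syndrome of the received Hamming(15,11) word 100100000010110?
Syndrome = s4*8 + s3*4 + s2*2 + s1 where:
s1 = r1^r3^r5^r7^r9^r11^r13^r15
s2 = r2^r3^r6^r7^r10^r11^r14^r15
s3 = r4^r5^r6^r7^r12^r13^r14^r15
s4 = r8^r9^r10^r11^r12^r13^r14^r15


s1=1, s2=0, s3=1, s4=1

Syndrome = 13 (error at position 13)


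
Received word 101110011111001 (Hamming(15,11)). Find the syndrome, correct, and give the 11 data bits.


Syndrome = 0: no error detected

Data: 11001111001 (no errors)


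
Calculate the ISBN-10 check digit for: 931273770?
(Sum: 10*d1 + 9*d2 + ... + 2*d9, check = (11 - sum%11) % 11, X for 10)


Weighted sum: 245
245 mod 11 = 3

Check digit: 8


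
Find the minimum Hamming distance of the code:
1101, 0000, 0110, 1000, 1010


Comparing all pairs, minimum distance: 1
Can detect 0 errors, correct 0 errors

1


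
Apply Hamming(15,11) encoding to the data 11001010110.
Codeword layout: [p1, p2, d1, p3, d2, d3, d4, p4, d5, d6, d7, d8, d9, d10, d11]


Parity bits: p1=1, p2=1, p3=1, p4=0

111110001010110


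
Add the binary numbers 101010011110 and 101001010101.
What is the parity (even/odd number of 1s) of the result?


101010011110 = 2718
101001010101 = 2645
Sum = 5363 = 1010011110011
1s count = 8

even parity (8 ones in 1010011110011)


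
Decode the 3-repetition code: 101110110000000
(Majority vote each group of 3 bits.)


Groups: 101, 110, 110, 000, 000
Majority votes: 11100

11100


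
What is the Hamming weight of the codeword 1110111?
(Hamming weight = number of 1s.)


Counting 1s in 1110111

6


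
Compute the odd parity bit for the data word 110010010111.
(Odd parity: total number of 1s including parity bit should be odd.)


Number of 1s in data: 7
Parity bit: 0

0


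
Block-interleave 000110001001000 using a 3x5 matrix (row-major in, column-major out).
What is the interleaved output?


Matrix:
  00011
  00010
  01000
Read columns: 000001000110100

000001000110100


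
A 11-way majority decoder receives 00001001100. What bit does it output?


Ones: 3 out of 11
Threshold: 6

0 (3/11 voted 1)


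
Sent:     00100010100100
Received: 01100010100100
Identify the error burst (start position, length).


XOR: 01000000000000

Burst at position 1, length 1


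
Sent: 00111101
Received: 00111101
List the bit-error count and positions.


XOR: 00000000

0 errors (received matches sent)


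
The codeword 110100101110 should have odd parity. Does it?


Number of 1s: 7

Yes, parity is correct (7 ones)


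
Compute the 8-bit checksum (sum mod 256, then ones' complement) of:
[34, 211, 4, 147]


Sum = 396 mod 256 = 140
Complement = 115

115


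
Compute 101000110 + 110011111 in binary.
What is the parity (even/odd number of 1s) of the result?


101000110 = 326
110011111 = 415
Sum = 741 = 1011100101
1s count = 6

even parity (6 ones in 1011100101)


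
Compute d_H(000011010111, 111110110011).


XOR: 111101100100
Count of 1s: 7

7


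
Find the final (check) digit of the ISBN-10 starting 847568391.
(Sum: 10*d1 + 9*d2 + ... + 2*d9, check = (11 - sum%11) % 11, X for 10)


Weighted sum: 324
324 mod 11 = 5

Check digit: 6


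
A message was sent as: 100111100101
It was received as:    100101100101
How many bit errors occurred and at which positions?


XOR: 000010000000

1 error(s) at position(s): 4


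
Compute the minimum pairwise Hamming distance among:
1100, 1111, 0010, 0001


Comparing all pairs, minimum distance: 2
Can detect 1 errors, correct 0 errors

2


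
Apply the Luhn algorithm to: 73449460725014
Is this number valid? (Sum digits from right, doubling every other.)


Luhn sum = 50
50 mod 10 = 0

Valid (Luhn sum mod 10 = 0)


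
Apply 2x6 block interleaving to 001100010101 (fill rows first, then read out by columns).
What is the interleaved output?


Matrix:
  001100
  010101
Read columns: 000110110001

000110110001


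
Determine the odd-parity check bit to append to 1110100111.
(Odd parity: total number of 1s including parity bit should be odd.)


Number of 1s in data: 7
Parity bit: 0

0


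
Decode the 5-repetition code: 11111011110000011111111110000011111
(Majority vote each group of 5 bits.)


Groups: 11111, 01111, 00000, 11111, 11111, 00000, 11111
Majority votes: 1101101

1101101


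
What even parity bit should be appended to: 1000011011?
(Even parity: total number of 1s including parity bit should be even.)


Number of 1s in data: 5
Parity bit: 1

1


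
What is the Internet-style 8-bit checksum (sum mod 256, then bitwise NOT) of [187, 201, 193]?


Sum = 581 mod 256 = 69
Complement = 186

186


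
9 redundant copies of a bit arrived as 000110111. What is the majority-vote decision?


Ones: 5 out of 9
Threshold: 5

1 (5/9 voted 1)


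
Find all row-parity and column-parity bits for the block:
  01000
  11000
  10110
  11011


Row parities: 1010
Column parities: 11101

Row P: 1010, Col P: 11101, Corner: 0


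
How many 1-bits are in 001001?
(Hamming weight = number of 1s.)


Counting 1s in 001001

2


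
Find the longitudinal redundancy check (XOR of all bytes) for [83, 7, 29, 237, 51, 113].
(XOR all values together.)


XOR chain: 83 ^ 7 ^ 29 ^ 237 ^ 51 ^ 113 = 230

230


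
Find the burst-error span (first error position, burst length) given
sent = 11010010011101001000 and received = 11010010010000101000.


XOR: 00000000001101100000

Burst at position 10, length 5


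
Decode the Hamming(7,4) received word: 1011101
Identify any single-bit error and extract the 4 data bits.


Syndrome = 4: error at position 4

Data: 1101 (corrected bit 4)


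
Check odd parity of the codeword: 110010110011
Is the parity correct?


Number of 1s: 7

Yes, parity is correct (7 ones)


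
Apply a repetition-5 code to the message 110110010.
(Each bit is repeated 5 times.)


Each bit -> 5 copies

111111111100000111111111100000000001111100000


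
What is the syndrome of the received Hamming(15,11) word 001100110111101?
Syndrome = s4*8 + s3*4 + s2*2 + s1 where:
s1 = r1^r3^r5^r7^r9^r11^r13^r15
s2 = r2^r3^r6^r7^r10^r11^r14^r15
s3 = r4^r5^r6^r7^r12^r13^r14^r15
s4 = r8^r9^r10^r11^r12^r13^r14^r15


s1=1, s2=1, s3=1, s4=0

Syndrome = 7 (error at position 7)


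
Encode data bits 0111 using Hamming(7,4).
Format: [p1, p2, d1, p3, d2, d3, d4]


Parity bits: p1=0, p2=0, p3=1

0001111


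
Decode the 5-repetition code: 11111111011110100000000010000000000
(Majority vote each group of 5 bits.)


Groups: 11111, 11101, 11101, 00000, 00001, 00000, 00000
Majority votes: 1110000

1110000


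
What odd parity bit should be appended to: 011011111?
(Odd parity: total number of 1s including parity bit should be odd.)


Number of 1s in data: 7
Parity bit: 0

0


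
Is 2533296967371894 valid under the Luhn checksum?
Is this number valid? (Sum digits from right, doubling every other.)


Luhn sum = 89
89 mod 10 = 9

Invalid (Luhn sum mod 10 = 9)


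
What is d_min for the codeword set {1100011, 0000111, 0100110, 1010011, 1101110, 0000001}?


Comparing all pairs, minimum distance: 2
Can detect 1 errors, correct 0 errors

2


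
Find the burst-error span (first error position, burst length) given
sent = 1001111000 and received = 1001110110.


XOR: 0000001110

Burst at position 6, length 3


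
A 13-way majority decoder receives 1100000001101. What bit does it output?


Ones: 5 out of 13
Threshold: 7

0 (5/13 voted 1)


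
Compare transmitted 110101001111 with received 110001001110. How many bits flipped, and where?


XOR: 000100000001

2 error(s) at position(s): 3, 11


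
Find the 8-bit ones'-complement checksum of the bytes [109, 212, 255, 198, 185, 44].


Sum = 1003 mod 256 = 235
Complement = 20

20


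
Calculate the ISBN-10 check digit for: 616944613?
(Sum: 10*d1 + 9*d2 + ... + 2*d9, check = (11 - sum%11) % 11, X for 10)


Weighted sum: 257
257 mod 11 = 4

Check digit: 7


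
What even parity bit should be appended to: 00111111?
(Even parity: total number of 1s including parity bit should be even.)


Number of 1s in data: 6
Parity bit: 0

0


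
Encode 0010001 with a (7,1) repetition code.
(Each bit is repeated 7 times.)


Each bit -> 7 copies

0000000000000011111110000000000000000000001111111


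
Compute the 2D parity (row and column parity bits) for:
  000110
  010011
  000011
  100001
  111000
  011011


Row parities: 010010
Column parities: 010100

Row P: 010010, Col P: 010100, Corner: 0


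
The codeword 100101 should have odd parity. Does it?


Number of 1s: 3

Yes, parity is correct (3 ones)


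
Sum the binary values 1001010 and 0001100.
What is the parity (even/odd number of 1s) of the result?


1001010 = 74
0001100 = 12
Sum = 86 = 1010110
1s count = 4

even parity (4 ones in 1010110)


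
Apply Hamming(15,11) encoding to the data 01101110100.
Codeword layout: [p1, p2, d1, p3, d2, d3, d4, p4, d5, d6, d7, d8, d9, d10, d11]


Parity bits: p1=0, p2=1, p3=1, p4=0

010111001110100


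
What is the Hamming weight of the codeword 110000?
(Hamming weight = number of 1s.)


Counting 1s in 110000

2


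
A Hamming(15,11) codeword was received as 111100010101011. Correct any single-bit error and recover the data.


Syndrome = 11: error at position 11

Data: 10000111011 (corrected bit 11)


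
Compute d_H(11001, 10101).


XOR: 01100
Count of 1s: 2

2


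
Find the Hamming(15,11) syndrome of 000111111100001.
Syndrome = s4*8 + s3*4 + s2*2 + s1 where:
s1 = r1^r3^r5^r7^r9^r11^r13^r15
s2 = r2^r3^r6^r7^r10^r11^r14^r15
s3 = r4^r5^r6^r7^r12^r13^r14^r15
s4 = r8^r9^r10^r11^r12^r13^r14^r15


s1=0, s2=0, s3=1, s4=0

Syndrome = 4 (error at position 4)


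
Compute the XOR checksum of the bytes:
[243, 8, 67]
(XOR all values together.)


XOR chain: 243 ^ 8 ^ 67 = 184

184


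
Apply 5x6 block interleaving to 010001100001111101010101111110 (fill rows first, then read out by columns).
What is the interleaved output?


Matrix:
  010001
  100001
  111101
  010101
  111110
Read columns: 011011011100101001110000111110

011011011100101001110000111110


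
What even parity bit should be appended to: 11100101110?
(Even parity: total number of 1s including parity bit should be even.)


Number of 1s in data: 7
Parity bit: 1

1


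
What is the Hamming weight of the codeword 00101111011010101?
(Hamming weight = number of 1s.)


Counting 1s in 00101111011010101

10


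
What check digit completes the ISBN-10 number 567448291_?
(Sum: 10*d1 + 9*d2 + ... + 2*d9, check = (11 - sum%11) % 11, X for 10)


Weighted sum: 289
289 mod 11 = 3

Check digit: 8


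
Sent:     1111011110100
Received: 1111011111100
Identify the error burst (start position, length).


XOR: 0000000001000

Burst at position 9, length 1


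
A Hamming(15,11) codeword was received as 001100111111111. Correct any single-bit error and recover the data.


Syndrome = 0: no error detected

Data: 10011111111 (no errors)


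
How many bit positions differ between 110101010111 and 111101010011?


XOR: 001000000100
Count of 1s: 2

2


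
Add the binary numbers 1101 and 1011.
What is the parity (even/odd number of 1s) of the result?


1101 = 13
1011 = 11
Sum = 24 = 11000
1s count = 2

even parity (2 ones in 11000)


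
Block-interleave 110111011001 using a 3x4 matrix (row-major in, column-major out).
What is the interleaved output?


Matrix:
  1101
  1101
  1001
Read columns: 111110000111

111110000111


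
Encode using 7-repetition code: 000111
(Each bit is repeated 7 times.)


Each bit -> 7 copies

000000000000000000000111111111111111111111


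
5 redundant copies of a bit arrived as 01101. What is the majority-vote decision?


Ones: 3 out of 5
Threshold: 3

1 (3/5 voted 1)


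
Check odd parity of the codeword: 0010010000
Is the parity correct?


Number of 1s: 2

No, parity error (2 ones)


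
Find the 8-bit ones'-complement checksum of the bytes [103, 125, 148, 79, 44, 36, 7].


Sum = 542 mod 256 = 30
Complement = 225

225


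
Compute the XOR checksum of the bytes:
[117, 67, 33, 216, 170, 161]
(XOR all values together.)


XOR chain: 117 ^ 67 ^ 33 ^ 216 ^ 170 ^ 161 = 196

196


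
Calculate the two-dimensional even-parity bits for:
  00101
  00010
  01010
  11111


Row parities: 0101
Column parities: 10010

Row P: 0101, Col P: 10010, Corner: 0


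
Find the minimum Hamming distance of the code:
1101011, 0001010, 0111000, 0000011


Comparing all pairs, minimum distance: 2
Can detect 1 errors, correct 0 errors

2


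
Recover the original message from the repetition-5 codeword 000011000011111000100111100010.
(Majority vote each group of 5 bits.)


Groups: 00001, 10000, 11111, 00010, 01111, 00010
Majority votes: 001010

001010
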